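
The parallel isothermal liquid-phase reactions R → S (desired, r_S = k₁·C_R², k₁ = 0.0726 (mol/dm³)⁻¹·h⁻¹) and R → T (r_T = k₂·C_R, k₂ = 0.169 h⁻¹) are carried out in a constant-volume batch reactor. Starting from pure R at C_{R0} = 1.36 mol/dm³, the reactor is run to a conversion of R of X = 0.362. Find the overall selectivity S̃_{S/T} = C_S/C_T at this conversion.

C_R = C_{R0}(1−X) = 0.8677 mol/dm³.
Along a PFR/batch, dC_T/dC_R = −r_T/(r_S+r_T) = −k₂/(k₂+k₁·C_R).
Integrating from C_{R0} to C_R: C_T = (0.169/0.0726)·ln[(0.169+0.0726·1.36)/(0.169+0.0726·0.868)] = 2.328·ln(0.2677/0.2320) = 0.3336 mol/dm³.
Then C_S = (C_{R0}−C_R) − C_T = 0.4923 − 0.3336 = 0.1588 mol/dm³.
S̃_{S/T} = C_S/C_T = 0.1588/0.3336 = 0.476.

0.476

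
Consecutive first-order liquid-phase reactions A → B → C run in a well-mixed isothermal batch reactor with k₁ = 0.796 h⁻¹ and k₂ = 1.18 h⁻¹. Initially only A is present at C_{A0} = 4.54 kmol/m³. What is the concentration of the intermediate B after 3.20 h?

0.521 kmol/m³

The intermediate concentration in a first-order A→B→C sequence is C_B = k₁C_{A0}(e^(−k₁t) − e^(−k₂t))/(k₂−k₁).
e^(−k₁t) = e^(−0.796×3.20) = e^(−2.547) = 0.07830; e^(−k₂t) = e^(−3.776) = 0.02291.
C_B = 0.796×4.54/(1.18−0.796) × (0.07830−0.02291) = 9.411×0.05539 = 0.5212 kmol/m³.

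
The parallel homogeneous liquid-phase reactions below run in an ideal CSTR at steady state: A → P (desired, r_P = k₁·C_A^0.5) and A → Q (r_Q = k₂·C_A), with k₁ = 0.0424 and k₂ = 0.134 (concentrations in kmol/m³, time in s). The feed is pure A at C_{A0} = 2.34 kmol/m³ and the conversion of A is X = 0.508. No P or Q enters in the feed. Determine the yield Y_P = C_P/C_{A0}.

Exit C_A = C_{A0}(1−X) = 2.34×0.492 = 1.151 kmol/m³.
A CSTR operates uniformly at the exit composition, giving r_P = 0.04549 and r_Q = 0.1543 (each k·C_A^n at C_A = 1.151).
Fraction of consumed A going to P: r_P/(r_P+r_Q) = 0.2277.
C_P = 0.2277·C_{A0}·X = 0.2277×2.34×0.508 = 0.271 kmol/m³; Y_P = C_P/C_{A0} = 0.116.

0.116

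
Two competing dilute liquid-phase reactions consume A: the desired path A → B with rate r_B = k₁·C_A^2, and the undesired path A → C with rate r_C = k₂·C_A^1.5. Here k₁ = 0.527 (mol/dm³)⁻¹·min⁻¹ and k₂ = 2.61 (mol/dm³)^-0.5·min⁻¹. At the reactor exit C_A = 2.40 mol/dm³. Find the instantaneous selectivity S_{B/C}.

S_{B/C} = r_B/r_C = (k₁·C_A^2)/(k₂·C_A^1.5) = (k₁/k₂)·C_A^0.5.
= (0.527×2.400^2) / (2.61×2.400^1.5) = 3.036/9.704 = 0.313.

0.313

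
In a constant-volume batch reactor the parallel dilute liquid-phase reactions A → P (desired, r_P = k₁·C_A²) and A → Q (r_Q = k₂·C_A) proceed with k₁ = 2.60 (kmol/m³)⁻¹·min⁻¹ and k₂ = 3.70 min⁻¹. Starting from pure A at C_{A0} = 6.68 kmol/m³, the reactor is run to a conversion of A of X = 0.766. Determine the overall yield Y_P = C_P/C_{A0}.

0.553

C_A = C_{A0}(1−X) = 1.563 kmol/m³.
Along a PFR/batch, dC_Q/dC_A = −r_Q/(r_P+r_Q) = −k₂/(k₂+k₁·C_A).
Integrating from C_{A0} to C_A: C_Q = (3.70/2.60)·ln[(3.70+2.60·6.68)/(3.70+2.60·1.56)] = 1.423·ln(21.07/7.764) = 1.421 kmol/m³.
Then C_P = (C_{A0}−C_A) − C_Q = 5.117 − 1.421 = 3.696 kmol/m³.
Y_P = C_P/C_{A0} = 3.696/6.68 = 0.553.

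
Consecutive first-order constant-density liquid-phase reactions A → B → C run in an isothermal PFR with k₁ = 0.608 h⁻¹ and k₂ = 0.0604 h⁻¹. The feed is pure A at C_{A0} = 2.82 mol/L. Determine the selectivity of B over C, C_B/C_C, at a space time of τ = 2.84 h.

For first-order series with pure A initially, C_B(τ) = k₁C_{A0}/(k₂−k₁)·(e^(−k₁τ) − e^(−k₂τ)).
e^(−k₁τ) = e^(−0.608×2.84) = e^(−1.727) = 0.1779; e^(−k₂τ) = e^(−0.1715) = 0.8424.
C_B = 0.608×2.82/(0.0604−0.608) × (0.1779−0.8424) = (-3.131)×(-0.6645) = 2.081 mol/L.
C_A = C_{A0}e^(−k₁τ) = 0.5016 mol/L, so C_C = C_{A0}−C_A−C_B = 0.2378 mol/L; C_B/C_C = 8.75.

8.75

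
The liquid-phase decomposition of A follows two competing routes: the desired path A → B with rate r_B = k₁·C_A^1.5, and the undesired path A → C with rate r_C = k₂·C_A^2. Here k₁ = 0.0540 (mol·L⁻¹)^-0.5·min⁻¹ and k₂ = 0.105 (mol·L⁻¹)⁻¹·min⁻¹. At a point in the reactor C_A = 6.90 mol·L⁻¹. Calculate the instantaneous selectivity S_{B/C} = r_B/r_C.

S_{B/C} = r_B/r_C = (k₁·C_A^1.5)/(k₂·C_A^2) = (k₁/k₂)·C_A^-0.5.
= (0.0540×6.900^1.5) / (0.105×6.900^2) = 0.9787/4.999 = 0.196.
The undesired path is higher order in A, so low C_A (CSTR or dilute feed) favours B.

0.196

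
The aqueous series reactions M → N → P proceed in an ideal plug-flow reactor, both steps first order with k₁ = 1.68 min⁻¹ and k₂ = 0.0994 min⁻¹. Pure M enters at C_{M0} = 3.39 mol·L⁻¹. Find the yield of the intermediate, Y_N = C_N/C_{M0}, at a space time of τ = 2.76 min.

0.798

For first-order series with pure M initially, C_N(τ) = k₁C_{M0}/(k₂−k₁)·(e^(−k₁τ) − e^(−k₂τ)).
e^(−k₁τ) = e^(−1.68×2.76) = e^(−4.637) = 0.009689; e^(−k₂τ) = e^(−0.2743) = 0.7601.
C_N = 1.68×3.39/(0.0994−1.68) × (0.009689−0.7601) = (-3.603)×(-0.7504) = 2.704 mol·L⁻¹.
Y_N = C_N/C_{M0} = 2.704/3.39 = 0.798.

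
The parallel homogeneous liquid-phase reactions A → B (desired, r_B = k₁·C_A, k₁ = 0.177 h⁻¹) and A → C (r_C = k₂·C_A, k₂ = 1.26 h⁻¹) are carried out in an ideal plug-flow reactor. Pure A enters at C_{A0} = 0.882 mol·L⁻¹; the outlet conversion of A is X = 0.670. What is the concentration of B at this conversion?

0.0728 mol·L⁻¹

C_A = C_{A0}(1−X) = 0.2911 mol·L⁻¹.
Both paths are first order in A, so the instantaneous fraction to B is constant: dC_B/d(−C_A) = k₁/(k₁+k₂) = 0.1232.
C_B = 0.1232·(C_{A0}−C_A) = 0.1232×0.5909 = 0.0728 mol·L⁻¹.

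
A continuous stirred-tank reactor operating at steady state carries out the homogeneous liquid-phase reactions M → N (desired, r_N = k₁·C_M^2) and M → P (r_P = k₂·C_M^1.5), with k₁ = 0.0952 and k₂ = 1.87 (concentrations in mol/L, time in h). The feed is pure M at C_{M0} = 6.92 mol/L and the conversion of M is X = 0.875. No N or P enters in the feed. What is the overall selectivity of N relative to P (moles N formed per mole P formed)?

0.0473

Exit C_M = C_{M0}(1−X) = 6.92×0.125 = 0.8650 mol/L.
In a CSTR the entire volume is at exit conditions, so r_N = 0.0952×0.8650^2 = 0.07123 and r_P = 1.87×0.8650^1.5 = 1.504.
Overall selectivity = C_N/C_P = r_Nτ/(r_Pτ) = r_N/r_P = 0.0473.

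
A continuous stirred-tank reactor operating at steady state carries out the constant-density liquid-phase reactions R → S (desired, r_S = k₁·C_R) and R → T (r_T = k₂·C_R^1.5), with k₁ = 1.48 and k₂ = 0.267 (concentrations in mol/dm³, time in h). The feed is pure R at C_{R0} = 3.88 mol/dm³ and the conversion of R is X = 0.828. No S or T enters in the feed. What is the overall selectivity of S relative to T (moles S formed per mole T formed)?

Exit C_R = C_{R0}(1−X) = 3.88×0.172 = 0.6674 mol/dm³.
Rates in a CSTR are evaluated at the outlet concentration: r_S = 1.48×0.6674 = 0.9877, r_T = 0.267×0.6674^1.5 = 0.1456.
Overall selectivity = C_S/C_T = r_Sτ/(r_Tτ) = r_S/r_T = 6.79.

6.79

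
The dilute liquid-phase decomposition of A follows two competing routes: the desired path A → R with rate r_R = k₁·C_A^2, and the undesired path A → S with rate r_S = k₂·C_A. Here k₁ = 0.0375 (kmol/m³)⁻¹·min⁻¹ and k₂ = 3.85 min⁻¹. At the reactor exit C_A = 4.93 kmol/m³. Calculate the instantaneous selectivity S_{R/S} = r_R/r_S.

S_{R/S} = r_R/r_S = (k₁·C_A^2)/(k₂·C_A) = (k₁/k₂)·C_A.
= (0.0375×4.930^2) / (3.85×4.930) = 0.9114/18.98 = 0.0480.
Since the desired path is higher order in A, keeping C_A high (PFR or concentrated feed) favours R.

0.0480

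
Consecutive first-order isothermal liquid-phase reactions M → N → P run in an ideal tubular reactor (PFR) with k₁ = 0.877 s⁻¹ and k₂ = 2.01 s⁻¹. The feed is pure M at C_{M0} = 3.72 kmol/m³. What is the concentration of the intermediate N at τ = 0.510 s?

0.808 kmol/m³

For first-order series with pure M initially, C_N(τ) = k₁C_{M0}/(k₂−k₁)·(e^(−k₁τ) − e^(−k₂τ)).
e^(−k₁τ) = e^(−0.877×0.510) = e^(−0.4473) = 0.6394; e^(−k₂τ) = e^(−1.025) = 0.3588.
C_N = 0.877×3.72/(2.01−0.877) × (0.6394−0.3588) = 2.879×0.2806 = 0.8080 kmol/m³.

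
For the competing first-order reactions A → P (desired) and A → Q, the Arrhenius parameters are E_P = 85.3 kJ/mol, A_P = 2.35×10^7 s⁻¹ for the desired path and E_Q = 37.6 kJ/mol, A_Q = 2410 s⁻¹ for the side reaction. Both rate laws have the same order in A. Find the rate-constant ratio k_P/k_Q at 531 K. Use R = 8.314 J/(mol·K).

0.198

k_P/k_Q = (A_P/A_Q)·exp[−(E_P−E_Q)/(RT)] = (A_P/A_Q)·exp[(E_Q−E_P)/(RT)].
(E_Q−E_P)/(RT) = (37.6−85.3)×10³/(8.314×531) = -47700/4415 = -10.80.
k_P/k_Q = (2.35×10^7/2410)·exp(-10.80) = 9751 × 2.030×10^-5 = 0.198.
Since E_P > E_Q, raising the temperature improves selectivity toward P.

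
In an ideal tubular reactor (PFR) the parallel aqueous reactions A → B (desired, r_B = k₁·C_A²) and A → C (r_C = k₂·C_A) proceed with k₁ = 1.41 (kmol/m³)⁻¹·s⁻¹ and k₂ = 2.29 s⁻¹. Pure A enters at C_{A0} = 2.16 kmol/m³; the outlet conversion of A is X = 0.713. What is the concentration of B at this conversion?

C_A = C_{A0}(1−X) = 0.6199 kmol/m³.
Along a PFR/batch, dC_C/dC_A = −r_C/(r_B+r_C) = −k₂/(k₂+k₁·C_A).
Integrating from C_{A0} to C_A: C_C = (2.29/1.41)·ln[(2.29+1.41·2.16)/(2.29+1.41·0.620)] = 1.624·ln(5.336/3.164) = 0.8487 kmol/m³.
Then C_B = (C_{A0}−C_A) − C_C = 1.540 − 0.8487 = 0.6914 kmol/m³.

0.691 kmol/m³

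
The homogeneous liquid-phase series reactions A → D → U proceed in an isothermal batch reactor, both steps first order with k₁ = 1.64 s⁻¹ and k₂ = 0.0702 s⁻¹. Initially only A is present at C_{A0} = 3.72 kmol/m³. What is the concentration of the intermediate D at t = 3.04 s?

The intermediate concentration in a first-order A→B→C sequence is C_D = k₁C_{A0}(e^(−k₁t) − e^(−k₂t))/(k₂−k₁).
e^(−k₁t) = e^(−1.64×3.04) = e^(−4.986) = 0.006836; e^(−k₂t) = e^(−0.2134) = 0.8078.
C_D = 1.64×3.72/(0.0702−1.64) × (0.006836−0.8078) = (-3.886)×(-0.8010) = 3.113 kmol/m³.

3.11 kmol/m³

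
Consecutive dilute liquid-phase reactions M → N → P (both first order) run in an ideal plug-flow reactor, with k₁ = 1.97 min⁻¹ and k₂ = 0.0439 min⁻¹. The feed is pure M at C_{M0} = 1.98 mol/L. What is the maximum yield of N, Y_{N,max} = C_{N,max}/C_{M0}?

Evaluating C_N at τ_opt = ln(k₂/k₁)/(k₂−k₁) gives C_{N,max}/C_{M0} = (k₁/k₂)^[k₂/(k₂−k₁)].
= (1.97/0.0439)^(0.0439/(0.0439−1.97)) = (44.87)^(-0.02279) = 0.9170.

0.917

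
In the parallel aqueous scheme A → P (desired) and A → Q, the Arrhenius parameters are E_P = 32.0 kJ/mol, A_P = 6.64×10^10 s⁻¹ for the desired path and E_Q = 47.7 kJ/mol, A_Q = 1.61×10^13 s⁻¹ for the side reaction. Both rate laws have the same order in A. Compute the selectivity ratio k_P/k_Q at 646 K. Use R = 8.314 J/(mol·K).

0.0767

Since both paths have the same order in A, the concentration cancels and S_{P/Q} = k_P/k_Q = (A_P/A_Q)·exp[(E_Q−E_P)/(RT)].
(E_Q−E_P)/(RT) = (47.7−32.0)×10³/(8.314×646) = 15700/5371 = 2.923.
k_P/k_Q = (6.64×10^10/1.61×10^13)·exp(2.923) = 0.004124 × 18.60 = 0.0767.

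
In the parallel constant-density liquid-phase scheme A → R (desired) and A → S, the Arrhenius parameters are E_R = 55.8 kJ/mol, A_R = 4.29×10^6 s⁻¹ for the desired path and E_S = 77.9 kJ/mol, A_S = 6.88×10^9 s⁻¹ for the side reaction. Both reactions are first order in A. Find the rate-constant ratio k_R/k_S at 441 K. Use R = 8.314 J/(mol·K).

0.259

With equal orders, S_{R/S} = k_R/k_S = (A_R/A_S)·exp[(E_S−E_R)/(RT)].
(E_S−E_R)/(RT) = (77.9−55.8)×10³/(8.314×441) = 22100/3666 = 6.028.
k_R/k_S = (4.29×10^6/6.88×10^9)·exp(6.028) = 6.235×10^-4 × 414.7 = 0.259.
Since E_R < E_S, lowering the temperature improves selectivity toward R.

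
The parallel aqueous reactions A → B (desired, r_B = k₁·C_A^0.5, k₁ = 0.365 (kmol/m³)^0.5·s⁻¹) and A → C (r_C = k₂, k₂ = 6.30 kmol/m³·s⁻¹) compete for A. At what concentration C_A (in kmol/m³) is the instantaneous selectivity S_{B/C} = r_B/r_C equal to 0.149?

6.61 kmol/m³

S_{B/C} = (k₁/k₂)·C_A^0.5 ⇒ C_A = (S·k₂/k₁)^(2).
= (0.149×6.30/0.365)^(2) = (2.572)^(2) = 6.61 kmol/m³.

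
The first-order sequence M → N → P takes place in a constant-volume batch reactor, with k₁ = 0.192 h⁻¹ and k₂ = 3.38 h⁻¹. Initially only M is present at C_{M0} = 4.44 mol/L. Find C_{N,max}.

At the optimum, C_{N,max}/C_{M0} = (k₁/k₂)^[k₂/(k₂−k₁)].
= (0.192/3.38)^(3.38/(3.38−0.192)) = (0.05680)^(1.060) = 0.04779.
C_{N,max} = 0.04779×4.44 = 0.212 mol/L.

0.212 mol/L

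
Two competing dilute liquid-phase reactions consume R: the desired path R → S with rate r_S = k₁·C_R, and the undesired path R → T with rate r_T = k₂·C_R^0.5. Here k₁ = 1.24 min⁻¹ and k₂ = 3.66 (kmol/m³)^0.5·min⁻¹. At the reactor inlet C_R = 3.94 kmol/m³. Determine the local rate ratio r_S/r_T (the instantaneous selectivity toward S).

0.672

S_{S/T} = r_S/r_T = (k₁·C_R)/(k₂·C_R^0.5) = (k₁/k₂)·C_R^0.5.
= (1.24×3.940) / (3.66×3.940^0.5) = 4.886/7.265 = 0.672.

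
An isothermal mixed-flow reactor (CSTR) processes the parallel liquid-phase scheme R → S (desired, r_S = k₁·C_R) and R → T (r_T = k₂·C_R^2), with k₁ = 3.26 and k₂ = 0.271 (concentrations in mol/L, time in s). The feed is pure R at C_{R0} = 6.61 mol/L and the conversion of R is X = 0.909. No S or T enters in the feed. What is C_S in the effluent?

5.72 mol/L

Exit C_R = C_{R0}(1−X) = 6.61×0.0910 = 0.6015 mol/L.
A CSTR operates uniformly at the exit composition, giving r_S = 1.961 and r_T = 0.09805 (each k·C_R^n at C_R = 0.6015).
Fraction of consumed R going to S: r_S/(r_S+r_T) = 0.9524.
C_S = 0.9524·C_{R0}·X = 0.9524×6.61×0.909 = 5.72 mol/L.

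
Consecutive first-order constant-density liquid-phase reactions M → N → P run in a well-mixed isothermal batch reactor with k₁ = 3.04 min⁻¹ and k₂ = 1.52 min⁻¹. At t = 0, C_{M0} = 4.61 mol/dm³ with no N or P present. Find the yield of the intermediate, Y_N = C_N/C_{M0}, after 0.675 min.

Solving the coupled first-order balances gives C_N(t) = [k₁/(k₂−k₁)]·C_{M0}·(e^(−k₁t) − e^(−k₂t)).
e^(−k₁t) = e^(−3.04×0.675) = e^(−2.052) = 0.1285; e^(−k₂t) = e^(−1.026) = 0.3584.
C_N = 3.04×4.61/(1.52−3.04) × (0.1285−0.3584) = (-9.220)×(-0.2300) = 2.120 mol/dm³.
Y_N = C_N/C_{M0} = 2.120/4.61 = 0.460.

0.460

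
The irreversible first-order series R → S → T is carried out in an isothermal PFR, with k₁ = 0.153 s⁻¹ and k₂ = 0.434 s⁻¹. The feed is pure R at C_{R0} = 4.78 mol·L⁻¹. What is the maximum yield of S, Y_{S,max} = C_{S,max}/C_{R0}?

At the optimum, C_{S,max}/C_{R0} = (k₁/k₂)^[k₂/(k₂−k₁)].
= (0.153/0.434)^(0.434/(0.434−0.153)) = (0.3525)^(1.544) = 0.1998.

0.200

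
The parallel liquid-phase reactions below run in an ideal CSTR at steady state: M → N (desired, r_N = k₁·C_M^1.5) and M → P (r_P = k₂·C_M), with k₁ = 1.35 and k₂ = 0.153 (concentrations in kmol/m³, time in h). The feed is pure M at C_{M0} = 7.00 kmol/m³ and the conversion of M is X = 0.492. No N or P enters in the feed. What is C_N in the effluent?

Exit C_M = C_{M0}(1−X) = 7.00×0.508 = 3.556 kmol/m³.
Rates in a CSTR are evaluated at the outlet concentration: r_N = 1.35×3.556^1.5 = 9.053, r_P = 0.153×3.556 = 0.5441.
Fraction of consumed M going to N: r_N/(r_N+r_P) = 0.9433.
C_N = 0.9433·C_{M0}·X = 0.9433×7.00×0.492 = 3.25 kmol/m³.

3.25 kmol/m³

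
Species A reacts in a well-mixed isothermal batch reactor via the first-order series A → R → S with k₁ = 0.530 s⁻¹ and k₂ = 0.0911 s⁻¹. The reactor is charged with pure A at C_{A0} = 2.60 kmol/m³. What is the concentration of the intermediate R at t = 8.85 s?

1.37 kmol/m³

Solving the coupled first-order balances gives C_R(t) = [k₁/(k₂−k₁)]·C_{A0}·(e^(−k₁t) − e^(−k₂t)).
e^(−k₁t) = e^(−0.530×8.85) = e^(−4.691) = 0.009182; e^(−k₂t) = e^(−0.8062) = 0.4465.
C_R = 0.530×2.60/(0.0911−0.530) × (0.009182−0.4465) = (-3.140)×(-0.4374) = 1.373 kmol/m³.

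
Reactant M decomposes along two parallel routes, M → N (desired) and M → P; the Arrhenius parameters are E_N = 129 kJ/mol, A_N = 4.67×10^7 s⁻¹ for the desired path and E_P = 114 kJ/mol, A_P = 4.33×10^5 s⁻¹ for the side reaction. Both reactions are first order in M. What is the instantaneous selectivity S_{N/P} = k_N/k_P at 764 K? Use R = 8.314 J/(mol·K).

10.2

k_N/k_P = (A_N/A_P)·exp[−(E_N−E_P)/(RT)] = (A_N/A_P)·exp[(E_P−E_N)/(RT)].
(E_P−E_N)/(RT) = (114−129)×10³/(8.314×764) = -15000/6352 = -2.361.
k_N/k_P = (4.67×10^7/4.33×10^5)·exp(-2.361) = 107.9 × 0.09428 = 10.2.
Since E_N > E_P, raising the temperature improves selectivity toward N.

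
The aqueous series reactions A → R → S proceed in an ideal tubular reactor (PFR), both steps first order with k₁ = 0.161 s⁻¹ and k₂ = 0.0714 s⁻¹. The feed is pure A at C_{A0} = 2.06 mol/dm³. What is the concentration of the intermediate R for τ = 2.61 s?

0.641 mol/dm³

The intermediate concentration in a first-order A→B→C sequence is C_R = k₁C_{A0}(e^(−k₁τ) − e^(−k₂τ))/(k₂−k₁).
e^(−k₁τ) = e^(−0.161×2.61) = e^(−0.4202) = 0.6569; e^(−k₂τ) = e^(−0.1864) = 0.8300.
C_R = 0.161×2.06/(0.0714−0.161) × (0.6569−0.8300) = (-3.702)×(-0.1731) = 0.6406 mol/dm³.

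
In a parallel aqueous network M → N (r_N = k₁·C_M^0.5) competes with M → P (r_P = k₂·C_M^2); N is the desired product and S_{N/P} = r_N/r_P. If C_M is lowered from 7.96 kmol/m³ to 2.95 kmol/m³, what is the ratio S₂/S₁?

S_{N/P} = (k₁/k₂)·C_M^-1.5, so S₂/S₁ = (C_{M,2}/C_{M,1})^-1.5.
= (2.95/7.96)^(-1.5) = (0.3706)^(-1.5) = 4.43.

4.43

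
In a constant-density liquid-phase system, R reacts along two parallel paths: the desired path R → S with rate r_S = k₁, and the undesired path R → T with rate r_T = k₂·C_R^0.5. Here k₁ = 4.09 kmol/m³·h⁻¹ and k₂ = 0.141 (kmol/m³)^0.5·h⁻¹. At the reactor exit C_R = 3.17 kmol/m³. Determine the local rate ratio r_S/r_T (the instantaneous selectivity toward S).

16.3

S_{S/T} = r_S/r_T = (k₁)/(k₂·C_R^0.5) = (k₁/k₂)·C_R^-0.5.
= (4.09) / (0.141×3.170^0.5) = 4.090/0.2510 = 16.3.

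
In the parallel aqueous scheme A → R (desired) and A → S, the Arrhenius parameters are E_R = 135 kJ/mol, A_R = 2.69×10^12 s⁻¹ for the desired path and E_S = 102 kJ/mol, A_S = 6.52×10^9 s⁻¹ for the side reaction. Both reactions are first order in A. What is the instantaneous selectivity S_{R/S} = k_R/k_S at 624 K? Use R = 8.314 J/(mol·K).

0.713

k_R/k_S = (A_R/A_S)·exp[−(E_R−E_S)/(RT)] = (A_R/A_S)·exp[(E_S−E_R)/(RT)].
(E_S−E_R)/(RT) = (102−135)×10³/(8.314×624) = -33000/5188 = -6.361.
k_R/k_S = (2.69×10^12/6.52×10^9)·exp(-6.361) = 412.6 × 0.001728 = 0.713.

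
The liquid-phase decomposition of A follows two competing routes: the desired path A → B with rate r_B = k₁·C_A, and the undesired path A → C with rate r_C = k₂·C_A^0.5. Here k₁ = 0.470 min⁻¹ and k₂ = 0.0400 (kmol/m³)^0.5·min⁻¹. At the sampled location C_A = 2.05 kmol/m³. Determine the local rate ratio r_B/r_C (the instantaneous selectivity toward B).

S_{B/C} = r_B/r_C = (k₁·C_A)/(k₂·C_A^0.5) = (k₁/k₂)·C_A^0.5.
= (0.470×2.050) / (0.0400×2.050^0.5) = 0.9635/0.05727 = 16.8.

16.8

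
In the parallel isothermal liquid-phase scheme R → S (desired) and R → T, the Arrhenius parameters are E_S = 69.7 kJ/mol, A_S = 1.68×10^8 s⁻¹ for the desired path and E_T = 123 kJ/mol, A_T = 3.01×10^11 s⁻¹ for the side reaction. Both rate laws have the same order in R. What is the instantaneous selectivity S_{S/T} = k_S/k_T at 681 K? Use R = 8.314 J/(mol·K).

6.84

Since both paths have the same order in R, the concentration cancels and S_{S/T} = k_S/k_T = (A_S/A_T)·exp[(E_T−E_S)/(RT)].
(E_T−E_S)/(RT) = (123−69.7)×10³/(8.314×681) = 53300/5662 = 9.414.
k_S/k_T = (1.68×10^8/3.01×10^11)·exp(9.414) = 5.581×10^-4 × 12258 = 6.84.
Since E_S < E_T, lowering the temperature improves selectivity toward S.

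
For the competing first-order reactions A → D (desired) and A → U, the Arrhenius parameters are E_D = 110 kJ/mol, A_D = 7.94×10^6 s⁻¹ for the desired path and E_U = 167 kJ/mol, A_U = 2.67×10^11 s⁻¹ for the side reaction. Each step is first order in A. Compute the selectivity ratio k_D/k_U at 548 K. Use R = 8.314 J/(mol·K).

With equal orders, S_{D/U} = k_D/k_U = (A_D/A_U)·exp[(E_U−E_D)/(RT)].
(E_U−E_D)/(RT) = (167−110)×10³/(8.314×548) = 57000/4556 = 12.51.
k_D/k_U = (7.94×10^6/2.67×10^11)·exp(12.51) = 2.974×10^-5 × 2.712×10^5 = 8.07.

8.07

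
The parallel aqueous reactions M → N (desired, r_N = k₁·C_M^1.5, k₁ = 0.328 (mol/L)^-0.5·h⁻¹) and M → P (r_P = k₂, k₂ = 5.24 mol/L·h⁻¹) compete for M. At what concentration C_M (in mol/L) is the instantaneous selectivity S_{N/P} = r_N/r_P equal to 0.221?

2.32 mol/L

S_{N/P} = (k₁/k₂)·C_M^1.5 ⇒ C_M = (S·k₂/k₁)^(1/1.5).
= (0.221×5.24/0.328)^(0.6667) = (3.531)^(0.6667) = 2.32 mol/L.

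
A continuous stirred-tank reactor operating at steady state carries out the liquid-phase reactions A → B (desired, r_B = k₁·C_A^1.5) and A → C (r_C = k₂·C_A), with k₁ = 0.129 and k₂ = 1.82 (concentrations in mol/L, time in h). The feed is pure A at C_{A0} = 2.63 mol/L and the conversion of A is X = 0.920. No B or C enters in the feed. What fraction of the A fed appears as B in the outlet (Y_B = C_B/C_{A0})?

Exit C_A = C_{A0}(1−X) = 2.63×0.0800 = 0.2104 mol/L.
Rates in a CSTR are evaluated at the outlet concentration: r_B = 0.129×0.2104^1.5 = 0.01245, r_C = 1.82×0.2104 = 0.3829.
Fraction of consumed A going to B: r_B/(r_B+r_C) = 0.03149.
C_B = 0.03149·C_{A0}·X = 0.03149×2.63×0.920 = 0.0762 mol/L; Y_B = C_B/C_{A0} = 0.0290.

0.0290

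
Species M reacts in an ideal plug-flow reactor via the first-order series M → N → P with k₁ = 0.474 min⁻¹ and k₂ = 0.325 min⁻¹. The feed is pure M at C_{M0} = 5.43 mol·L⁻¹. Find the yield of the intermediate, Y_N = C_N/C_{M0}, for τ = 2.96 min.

The intermediate concentration in a first-order A→B→C sequence is C_N = k₁C_{M0}(e^(−k₁τ) − e^(−k₂τ))/(k₂−k₁).
e^(−k₁τ) = e^(−0.474×2.96) = e^(−1.403) = 0.2458; e^(−k₂τ) = e^(−0.9620) = 0.3821.
C_N = 0.474×5.43/(0.325−0.474) × (0.2458−0.3821) = (-17.27)×(-0.1363) = 2.354 mol·L⁻¹.
Y_N = C_N/C_{M0} = 2.354/5.43 = 0.434.

0.434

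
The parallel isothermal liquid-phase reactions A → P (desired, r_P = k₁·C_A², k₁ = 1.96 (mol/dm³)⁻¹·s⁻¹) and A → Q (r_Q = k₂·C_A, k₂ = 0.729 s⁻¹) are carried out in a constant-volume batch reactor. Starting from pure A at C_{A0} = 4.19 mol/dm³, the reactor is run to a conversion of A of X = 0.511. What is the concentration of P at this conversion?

C_A = C_{A0}(1−X) = 2.049 mol/dm³.
Along a PFR/batch, dC_Q/dC_A = −r_Q/(r_P+r_Q) = −k₂/(k₂+k₁·C_A).
Integrating from C_{A0} to C_A: C_Q = (0.729/1.96)·ln[(0.729+1.96·4.19)/(0.729+1.96·2.05)] = 0.3719·ln(8.941/4.745) = 0.2357 mol/dm³.
Then C_P = (C_{A0}−C_A) − C_Q = 2.141 − 0.2357 = 1.905 mol/dm³.

1.91 mol/dm³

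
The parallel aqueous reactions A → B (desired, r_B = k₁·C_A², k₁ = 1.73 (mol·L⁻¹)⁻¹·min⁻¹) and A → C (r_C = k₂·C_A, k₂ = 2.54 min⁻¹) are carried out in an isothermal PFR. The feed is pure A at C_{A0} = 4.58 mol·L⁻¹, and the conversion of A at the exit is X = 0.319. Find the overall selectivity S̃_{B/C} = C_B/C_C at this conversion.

2.60

C_A = C_{A0}(1−X) = 3.119 mol·L⁻¹.
Along a PFR/batch, dC_C/dC_A = −r_C/(r_B+r_C) = −k₂/(k₂+k₁·C_A).
Integrating from C_{A0} to C_A: C_C = (2.54/1.73)·ln[(2.54+1.73·4.58)/(2.54+1.73·3.12)] = 1.468·ln(10.46/7.936) = 0.4060 mol·L⁻¹.
Then C_B = (C_{A0}−C_A) − C_C = 1.461 − 0.4060 = 1.055 mol·L⁻¹.
S̃_{B/C} = C_B/C_C = 1.055/0.4060 = 2.60.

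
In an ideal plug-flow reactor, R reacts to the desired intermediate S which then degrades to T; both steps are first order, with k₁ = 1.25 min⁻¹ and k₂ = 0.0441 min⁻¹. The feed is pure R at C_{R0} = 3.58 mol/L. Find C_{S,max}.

3.17 mol/L

At the optimum, C_{S,max}/C_{R0} = (k₁/k₂)^[k₂/(k₂−k₁)].
= (1.25/0.0441)^(0.0441/(0.0441−1.25)) = (28.34)^(-0.03657) = 0.8849.
C_{S,max} = 0.8849×3.58 = 3.17 mol/L.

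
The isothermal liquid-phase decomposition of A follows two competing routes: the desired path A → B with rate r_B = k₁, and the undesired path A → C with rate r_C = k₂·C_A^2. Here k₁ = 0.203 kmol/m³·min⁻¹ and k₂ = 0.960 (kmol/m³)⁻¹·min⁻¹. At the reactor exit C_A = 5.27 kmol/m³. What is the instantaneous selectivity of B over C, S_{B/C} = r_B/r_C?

0.00761

S_{B/C} = r_B/r_C = (k₁)/(k₂·C_A^2) = (k₁/k₂)·C_A^-2.
= (0.203) / (0.960×5.270^2) = 0.2030/26.66 = 0.00761.
The undesired path is higher order in A, so low C_A (CSTR or dilute feed) favours B.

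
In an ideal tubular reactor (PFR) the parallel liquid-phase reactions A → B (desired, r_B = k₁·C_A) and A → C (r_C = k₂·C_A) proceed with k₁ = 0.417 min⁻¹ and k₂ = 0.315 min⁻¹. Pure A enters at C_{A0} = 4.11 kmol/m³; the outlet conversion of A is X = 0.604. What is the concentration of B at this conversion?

C_A = C_{A0}(1−X) = 1.628 kmol/m³.
Both paths are first order in A, so the instantaneous fraction to B is constant: dC_B/d(−C_A) = k₁/(k₁+k₂) = 0.5697.
C_B = 0.5697·(C_{A0}−C_A) = 0.5697×2.482 = 1.41 kmol/m³.

1.41 kmol/m³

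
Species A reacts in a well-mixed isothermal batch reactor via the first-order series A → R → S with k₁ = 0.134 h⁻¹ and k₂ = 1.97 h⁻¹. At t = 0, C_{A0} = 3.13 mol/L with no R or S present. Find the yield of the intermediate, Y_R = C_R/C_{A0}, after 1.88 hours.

The intermediate concentration in a first-order A→B→C sequence is C_R = k₁C_{A0}(e^(−k₁t) − e^(−k₂t))/(k₂−k₁).
e^(−k₁t) = e^(−0.134×1.88) = e^(−0.2519) = 0.7773; e^(−k₂t) = e^(−3.704) = 0.02463.
C_R = 0.134×3.13/(1.97−0.134) × (0.7773−0.02463) = 0.2284×0.7527 = 0.1719 mol/L.
Y_R = C_R/C_{A0} = 0.1719/3.13 = 0.0549.

0.0549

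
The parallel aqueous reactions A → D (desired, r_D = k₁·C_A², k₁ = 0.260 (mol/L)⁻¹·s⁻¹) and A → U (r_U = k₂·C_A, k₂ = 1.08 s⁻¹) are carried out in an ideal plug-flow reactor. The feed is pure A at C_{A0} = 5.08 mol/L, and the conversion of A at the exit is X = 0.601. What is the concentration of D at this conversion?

C_A = C_{A0}(1−X) = 2.027 mol/L.
Along a PFR/batch, dC_U/dC_A = −r_U/(r_D+r_U) = −k₂/(k₂+k₁·C_A).
Integrating from C_{A0} to C_A: C_U = (1.08/0.260)·ln[(1.08+0.260·5.08)/(1.08+0.260·2.03)] = 4.154·ln(2.401/1.607) = 1.667 mol/L.
Then C_D = (C_{A0}−C_A) − C_U = 3.053 − 1.667 = 1.386 mol/L.

1.39 mol/L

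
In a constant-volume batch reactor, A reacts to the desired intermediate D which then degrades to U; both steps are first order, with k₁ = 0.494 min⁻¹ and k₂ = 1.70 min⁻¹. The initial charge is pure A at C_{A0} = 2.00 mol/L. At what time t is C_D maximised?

1.02 min

For first-order series the maximum of C_D occurs at t_opt = ln(k₂/k₁)/(k₂−k₁).
= ln(1.70/0.494)/(1.70−0.494) = ln(3.441)/1.206 = 1.236/1.206 = 1.02 min.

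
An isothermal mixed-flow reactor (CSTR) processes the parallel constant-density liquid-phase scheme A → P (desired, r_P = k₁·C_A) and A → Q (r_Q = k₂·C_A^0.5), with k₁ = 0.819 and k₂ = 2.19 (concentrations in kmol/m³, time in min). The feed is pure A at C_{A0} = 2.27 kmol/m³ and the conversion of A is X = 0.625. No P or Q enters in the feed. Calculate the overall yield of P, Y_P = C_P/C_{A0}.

0.160

Exit C_A = C_{A0}(1−X) = 2.27×0.375 = 0.8513 kmol/m³.
A CSTR operates uniformly at the exit composition, giving r_P = 0.6972 and r_Q = 2.021 (each k·C_A^n at C_A = 0.8513).
Fraction of consumed A going to P: r_P/(r_P+r_Q) = 0.2565.
C_P = 0.2565·C_{A0}·X = 0.2565×2.27×0.625 = 0.364 kmol/m³; Y_P = C_P/C_{A0} = 0.160.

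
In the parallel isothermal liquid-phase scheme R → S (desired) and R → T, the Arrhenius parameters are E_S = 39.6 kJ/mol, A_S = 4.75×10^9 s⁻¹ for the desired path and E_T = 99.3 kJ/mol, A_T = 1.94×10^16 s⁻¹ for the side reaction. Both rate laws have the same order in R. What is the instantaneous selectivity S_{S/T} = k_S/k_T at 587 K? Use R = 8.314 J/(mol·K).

Since both paths have the same order in R, the concentration cancels and S_{S/T} = k_S/k_T = (A_S/A_T)·exp[(E_T−E_S)/(RT)].
(E_T−E_S)/(RT) = (99.3−39.6)×10³/(8.314×587) = 59700/4880 = 12.23.
k_S/k_T = (4.75×10^9/1.94×10^16)·exp(12.23) = 2.448×10^-7 × 2.054×10^5 = 0.0503.

0.0503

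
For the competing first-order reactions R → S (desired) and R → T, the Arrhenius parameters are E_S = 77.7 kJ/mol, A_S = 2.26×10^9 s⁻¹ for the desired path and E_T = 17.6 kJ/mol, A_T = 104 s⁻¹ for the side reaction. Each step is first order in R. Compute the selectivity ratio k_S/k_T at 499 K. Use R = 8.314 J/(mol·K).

11.1

With equal orders, S_{S/T} = k_S/k_T = (A_S/A_T)·exp[(E_T−E_S)/(RT)].
(E_T−E_S)/(RT) = (17.6−77.7)×10³/(8.314×499) = -60100/4149 = -14.49.
k_S/k_T = (2.26×10^9/104)·exp(-14.49) = 2.173×10^7 × 5.112×10^-7 = 11.1.
Since E_S > E_T, raising the temperature improves selectivity toward S.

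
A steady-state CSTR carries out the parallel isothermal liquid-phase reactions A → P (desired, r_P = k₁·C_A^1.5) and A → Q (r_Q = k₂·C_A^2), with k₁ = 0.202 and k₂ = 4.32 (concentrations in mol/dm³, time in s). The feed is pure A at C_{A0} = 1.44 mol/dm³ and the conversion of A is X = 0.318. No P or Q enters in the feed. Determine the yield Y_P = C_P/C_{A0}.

0.0143

Exit C_A = C_{A0}(1−X) = 1.44×0.682 = 0.9821 mol/dm³.
Rates in a CSTR are evaluated at the outlet concentration: r_P = 0.202×0.9821^1.5 = 0.1966, r_Q = 4.32×0.9821^2 = 4.167.
Fraction of consumed A going to P: r_P/(r_P+r_Q) = 0.04506.
C_P = 0.04506·C_{A0}·X = 0.04506×1.44×0.318 = 0.0206 mol/dm³; Y_P = C_P/C_{A0} = 0.0143.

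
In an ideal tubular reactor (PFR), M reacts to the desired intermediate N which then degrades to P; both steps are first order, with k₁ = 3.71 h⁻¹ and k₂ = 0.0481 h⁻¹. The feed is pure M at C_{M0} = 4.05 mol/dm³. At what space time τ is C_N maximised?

1.19 h

For first-order series the maximum of C_N occurs at τ_opt = ln(k₂/k₁)/(k₂−k₁).
= ln(0.0481/3.71)/(0.0481−3.71) = ln(0.01296)/-3.662 = -4.346/-3.662 = 1.19 h.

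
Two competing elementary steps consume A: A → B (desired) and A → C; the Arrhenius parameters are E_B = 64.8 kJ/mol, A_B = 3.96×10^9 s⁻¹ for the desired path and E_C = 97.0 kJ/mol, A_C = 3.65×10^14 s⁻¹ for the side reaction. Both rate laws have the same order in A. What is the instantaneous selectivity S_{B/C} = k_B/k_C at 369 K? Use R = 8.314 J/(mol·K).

With equal orders, S_{B/C} = k_B/k_C = (A_B/A_C)·exp[(E_C−E_B)/(RT)].
(E_C−E_B)/(RT) = (97.0−64.8)×10³/(8.314×369) = 32200/3068 = 10.50.
k_B/k_C = (3.96×10^9/3.65×10^14)·exp(10.50) = 1.085×10^-5 × 36167 = 0.392.
Since E_B < E_C, lowering the temperature improves selectivity toward B.

0.392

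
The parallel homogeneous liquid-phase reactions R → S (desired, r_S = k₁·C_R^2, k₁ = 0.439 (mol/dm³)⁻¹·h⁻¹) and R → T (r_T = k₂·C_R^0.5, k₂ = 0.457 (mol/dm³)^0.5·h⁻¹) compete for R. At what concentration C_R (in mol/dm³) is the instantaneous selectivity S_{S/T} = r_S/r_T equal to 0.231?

S_{S/T} = (k₁/k₂)·C_R^1.5 ⇒ C_R = (S·k₂/k₁)^(1/1.5).
= (0.231×0.457/0.439)^(0.6667) = (0.2405)^(0.6667) = 0.387 mol/dm³.

0.387 mol/dm³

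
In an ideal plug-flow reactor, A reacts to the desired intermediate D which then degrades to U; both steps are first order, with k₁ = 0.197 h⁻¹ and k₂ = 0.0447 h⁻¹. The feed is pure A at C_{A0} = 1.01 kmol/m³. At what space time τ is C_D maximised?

The intermediate peaks when r₁ = r₂, i.e. k₁e^(−k₁τ) = k₂e^(−k₂τ), giving τ_opt = ln(k₂/k₁)/(k₂−k₁).
= ln(0.0447/0.197)/(0.0447−0.197) = ln(0.2269)/-0.1523 = -1.483/-0.1523 = 9.74 h.

9.74 h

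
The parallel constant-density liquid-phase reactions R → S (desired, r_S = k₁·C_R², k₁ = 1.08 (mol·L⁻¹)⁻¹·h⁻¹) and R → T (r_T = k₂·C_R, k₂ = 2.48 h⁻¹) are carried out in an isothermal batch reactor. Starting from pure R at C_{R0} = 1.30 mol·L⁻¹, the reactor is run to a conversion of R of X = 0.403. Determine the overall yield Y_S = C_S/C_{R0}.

C_R = C_{R0}(1−X) = 0.7761 mol·L⁻¹.
Along a PFR/batch, dC_T/dC_R = −r_T/(r_S+r_T) = −k₂/(k₂+k₁·C_R).
Integrating from C_{R0} to C_R: C_T = (2.48/1.08)·ln[(2.48+1.08·1.30)/(2.48+1.08·0.776)] = 2.296·ln(3.884/3.318) = 0.3615 mol·L⁻¹.
Then C_S = (C_{R0}−C_R) − C_T = 0.5239 − 0.3615 = 0.1624 mol·L⁻¹.
Y_S = C_S/C_{R0} = 0.1624/1.30 = 0.125.

0.125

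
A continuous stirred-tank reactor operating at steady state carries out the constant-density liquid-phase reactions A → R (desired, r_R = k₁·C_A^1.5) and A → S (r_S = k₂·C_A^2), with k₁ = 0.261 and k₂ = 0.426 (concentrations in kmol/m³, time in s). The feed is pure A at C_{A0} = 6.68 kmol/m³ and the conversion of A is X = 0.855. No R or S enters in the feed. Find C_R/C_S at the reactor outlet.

0.623

Exit C_A = C_{A0}(1−X) = 6.68×0.145 = 0.9686 kmol/m³.
In a CSTR the entire volume is at exit conditions, so r_R = 0.261×0.9686^1.5 = 0.2488 and r_S = 0.426×0.9686^2 = 0.3997.
Overall selectivity = C_R/C_S = r_Rτ/(r_Sτ) = r_R/r_S = 0.623.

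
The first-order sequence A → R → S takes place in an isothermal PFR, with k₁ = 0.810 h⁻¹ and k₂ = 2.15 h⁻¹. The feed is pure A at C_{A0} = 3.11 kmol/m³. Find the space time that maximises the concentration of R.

0.728 h

The intermediate peaks when r₁ = r₂, i.e. k₁e^(−k₁τ) = k₂e^(−k₂τ), giving τ_opt = ln(k₂/k₁)/(k₂−k₁).
= ln(2.15/0.810)/(2.15−0.810) = ln(2.654)/1.340 = 0.9762/1.340 = 0.728 h.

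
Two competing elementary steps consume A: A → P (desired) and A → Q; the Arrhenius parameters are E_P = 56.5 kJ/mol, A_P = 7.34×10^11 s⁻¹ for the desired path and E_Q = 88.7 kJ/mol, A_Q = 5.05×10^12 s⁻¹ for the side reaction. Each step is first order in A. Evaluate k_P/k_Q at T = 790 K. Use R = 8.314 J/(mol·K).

19.6

With equal orders, S_{P/Q} = k_P/k_Q = (A_P/A_Q)·exp[(E_Q−E_P)/(RT)].
(E_Q−E_P)/(RT) = (88.7−56.5)×10³/(8.314×790) = 32200/6568 = 4.903.
k_P/k_Q = (7.34×10^11/5.05×10^12)·exp(4.903) = 0.1453 × 134.6 = 19.6.
Since E_P < E_Q, lowering the temperature improves selectivity toward P.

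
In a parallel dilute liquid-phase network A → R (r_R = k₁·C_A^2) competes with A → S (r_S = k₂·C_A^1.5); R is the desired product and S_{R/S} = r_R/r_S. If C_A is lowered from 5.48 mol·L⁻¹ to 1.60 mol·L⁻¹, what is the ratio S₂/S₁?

S_{R/S} = (k₁/k₂)·C_A^0.5, so S₂/S₁ = (C_{A,2}/C_{A,1})^0.5.
= (1.60/5.48)^0.5 = (0.2920)^0.5 = 0.540.

0.540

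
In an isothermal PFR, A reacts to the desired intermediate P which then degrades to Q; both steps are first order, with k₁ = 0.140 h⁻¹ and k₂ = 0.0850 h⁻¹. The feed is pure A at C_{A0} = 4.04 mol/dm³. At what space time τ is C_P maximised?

For first-order series the maximum of C_P occurs at τ_opt = ln(k₂/k₁)/(k₂−k₁).
= ln(0.0850/0.140)/(0.0850−0.140) = ln(0.6071)/-0.05500 = -0.4990/-0.05500 = 9.07 h.

9.07 h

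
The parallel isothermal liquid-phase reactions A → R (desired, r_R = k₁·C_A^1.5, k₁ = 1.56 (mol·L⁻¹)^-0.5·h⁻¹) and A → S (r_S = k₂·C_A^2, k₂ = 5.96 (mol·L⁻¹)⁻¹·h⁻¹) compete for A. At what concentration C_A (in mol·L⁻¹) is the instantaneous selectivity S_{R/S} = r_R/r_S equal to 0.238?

1.21 mol·L⁻¹

S_{R/S} = (k₁/k₂)·C_A^-0.5 ⇒ C_A = (S·k₂/k₁)^(-2).
= (0.238×5.96/1.56)^(-2) = (0.9093)^(-2) = 1.21 mol·L⁻¹.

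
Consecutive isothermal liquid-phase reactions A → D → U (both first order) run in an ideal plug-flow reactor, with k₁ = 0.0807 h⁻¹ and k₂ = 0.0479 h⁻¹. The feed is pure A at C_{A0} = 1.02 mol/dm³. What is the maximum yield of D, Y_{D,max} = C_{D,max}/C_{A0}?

0.467

At the optimum, C_{D,max}/C_{A0} = (k₁/k₂)^[k₂/(k₂−k₁)].
= (0.0807/0.0479)^(0.0479/(0.0479−0.0807)) = (1.685)^(-1.460) = 0.4668.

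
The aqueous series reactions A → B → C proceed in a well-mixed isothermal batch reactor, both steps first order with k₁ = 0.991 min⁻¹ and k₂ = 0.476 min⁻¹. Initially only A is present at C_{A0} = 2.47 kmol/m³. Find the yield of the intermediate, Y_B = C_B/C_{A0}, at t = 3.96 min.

0.254

For first-order series with pure A initially, C_B(t) = k₁C_{A0}/(k₂−k₁)·(e^(−k₁t) − e^(−k₂t)).
e^(−k₁t) = e^(−0.991×3.96) = e^(−3.924) = 0.01975; e^(−k₂t) = e^(−1.885) = 0.1518.
C_B = 0.991×2.47/(0.476−0.991) × (0.01975−0.1518) = (-4.753)×(-0.1321) = 0.6278 kmol/m³.
Y_B = C_B/C_{A0} = 0.6278/2.47 = 0.254.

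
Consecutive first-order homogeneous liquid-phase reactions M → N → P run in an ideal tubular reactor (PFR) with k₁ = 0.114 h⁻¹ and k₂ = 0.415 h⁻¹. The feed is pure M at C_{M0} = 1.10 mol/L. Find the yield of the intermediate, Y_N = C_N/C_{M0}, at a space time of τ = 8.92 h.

0.128

Solving the coupled first-order balances gives C_N(τ) = [k₁/(k₂−k₁)]·C_{M0}·(e^(−k₁τ) − e^(−k₂τ)).
e^(−k₁τ) = e^(−0.114×8.92) = e^(−1.017) = 0.3617; e^(−k₂τ) = e^(−3.702) = 0.02468.
C_N = 0.114×1.10/(0.415−0.114) × (0.3617−0.02468) = 0.4166×0.3370 = 0.1404 mol/L.
Y_N = C_N/C_{M0} = 0.1404/1.10 = 0.128.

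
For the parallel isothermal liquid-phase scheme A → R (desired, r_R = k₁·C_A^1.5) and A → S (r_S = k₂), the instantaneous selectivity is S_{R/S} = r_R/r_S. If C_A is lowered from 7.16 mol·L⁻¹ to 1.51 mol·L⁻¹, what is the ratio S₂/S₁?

0.0968

S_{R/S} = (k₁/k₂)·C_A^1.5, so S₂/S₁ = (C_{A,2}/C_{A,1})^1.5.
= (1.51/7.16)^1.5 = (0.2109)^1.5 = 0.0968.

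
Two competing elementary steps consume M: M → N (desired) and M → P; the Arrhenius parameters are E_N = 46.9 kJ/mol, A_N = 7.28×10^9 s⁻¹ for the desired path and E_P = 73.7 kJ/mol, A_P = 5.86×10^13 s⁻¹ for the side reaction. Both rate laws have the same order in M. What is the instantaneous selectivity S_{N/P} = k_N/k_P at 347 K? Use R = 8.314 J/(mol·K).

With equal orders, S_{N/P} = k_N/k_P = (A_N/A_P)·exp[(E_P−E_N)/(RT)].
(E_P−E_N)/(RT) = (73.7−46.9)×10³/(8.314×347) = 26800/2885 = 9.290.
k_N/k_P = (7.28×10^9/5.86×10^13)·exp(9.290) = 1.242×10^-4 × 10824 = 1.34.

1.34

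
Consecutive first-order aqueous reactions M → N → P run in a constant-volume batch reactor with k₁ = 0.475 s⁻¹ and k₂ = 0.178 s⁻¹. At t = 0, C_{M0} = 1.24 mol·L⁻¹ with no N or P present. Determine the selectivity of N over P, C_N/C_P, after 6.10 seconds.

The intermediate concentration in a first-order A→B→C sequence is C_N = k₁C_{M0}(e^(−k₁t) − e^(−k₂t))/(k₂−k₁).
e^(−k₁t) = e^(−0.475×6.10) = e^(−2.897) = 0.05516; e^(−k₂t) = e^(−1.086) = 0.3376.
C_N = 0.475×1.24/(0.178−0.475) × (0.05516−0.3376) = (-1.983)×(-0.2825) = 0.5602 mol·L⁻¹.
C_M = C_{M0}e^(−k₁t) = 0.06840 mol·L⁻¹, so C_P = C_{M0}−C_M−C_N = 0.6114 mol·L⁻¹; C_N/C_P = 0.916.

0.916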